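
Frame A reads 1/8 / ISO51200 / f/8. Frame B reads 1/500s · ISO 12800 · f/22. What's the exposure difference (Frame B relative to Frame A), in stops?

Aperture: f/8 → f/11 → f/16 → f/22 — 3 stops narrower (darker).
Shutter speed: 1/8 → 1/15 → 1/30 → 1/60 → 1/125 → 1/250 → 1/500 — 6 stops shorter (darker).
ISO: 51200 → 25600 → 12800 — 2 stops lower (darker).
Net: −3 −6 −2 = −11 stops.

11 stops darker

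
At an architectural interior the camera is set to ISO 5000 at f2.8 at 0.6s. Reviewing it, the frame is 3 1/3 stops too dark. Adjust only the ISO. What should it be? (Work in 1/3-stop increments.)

Underexposed by 3 1/3 stops → need 3 1/3 stops brighter.
ISO: 5000 → 6400 → 8000 → 10000 → 12800 → 16000 → 20000 → 25600 → 32000 → 40000 → 51200.

ISO 51200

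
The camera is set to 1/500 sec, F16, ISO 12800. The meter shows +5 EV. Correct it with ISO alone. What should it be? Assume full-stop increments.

ISO 400

Overexposed by 5 stops → need 5 stops darker.
ISO: 12800 → 6400 → 3200 → 1600 → 800 → 400.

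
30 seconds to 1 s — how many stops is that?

5 stops

30 → 15 → 8 → 4 → 2 → 1 — count the steps: 5 stops.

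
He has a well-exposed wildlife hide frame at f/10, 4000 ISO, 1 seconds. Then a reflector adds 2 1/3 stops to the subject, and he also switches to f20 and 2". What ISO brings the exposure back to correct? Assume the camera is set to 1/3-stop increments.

Scene light: 2 1/3 stops brighter.
Aperture: f/10 → f/11 → f/13 → f/14 → f/16 → f/18 → f/20 — 2 stops smaller aperture (darker).
Shutter speed: 1 → 1.3 → 1.6 → 2 — 1 stop longer (brighter).
Net so far: 1 1/3 stops brighter. ISO: 4000 → 3200 → 2500 → 2000 → 1600.

ISO 1600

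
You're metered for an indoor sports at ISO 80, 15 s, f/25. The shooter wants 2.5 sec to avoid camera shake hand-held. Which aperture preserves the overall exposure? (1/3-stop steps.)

f/10

Shutter speed: 15 → 13 → 10 → 8 → 6 → 5 → 4 → 3.2 → 2.5 — 2 2/3 stops shorter (darker).
Need 2 2/3 stops brighter from the aperture: f/25 → f/22 → f/20 → f/18 → f/16 → f/14 → f/13 → f/11 → f/10.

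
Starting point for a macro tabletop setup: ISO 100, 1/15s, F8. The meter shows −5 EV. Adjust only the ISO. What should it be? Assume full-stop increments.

Underexposed by 5 stops → need 5 stops brighter.
ISO: 100 → 200 → 400 → 800 → 1600 → 3200.

ISO 3200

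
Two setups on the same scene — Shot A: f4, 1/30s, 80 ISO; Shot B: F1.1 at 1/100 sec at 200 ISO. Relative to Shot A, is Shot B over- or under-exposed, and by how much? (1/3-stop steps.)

3 1/3 stops brighter

Aperture: f/4 → f/3.5 → f/3.2 → f/2.8 → f/2.5 → f/2.2 → f/2 → f/1.8 → f/1.6 → f/1.4 → f/1.2 → f/1.1 — 3 2/3 stops larger aperture (brighter).
Shutter speed: 1/30 → 1/40 → 1/50 → 1/60 → 1/80 → 1/100 — 1 2/3 stops faster (darker).
ISO: 80 → 100 → 125 → 160 → 200 — 1 1/3 stops raised (brighter).
Net: +3 2/3 −1 2/3 +1 1/3 = +3 1/3 stops.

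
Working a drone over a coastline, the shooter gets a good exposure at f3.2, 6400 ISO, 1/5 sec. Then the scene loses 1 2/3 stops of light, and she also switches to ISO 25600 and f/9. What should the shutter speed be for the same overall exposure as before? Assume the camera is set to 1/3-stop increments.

Scene light: 1 2/3 stops darker.
ISO: 6400 → 8000 → 10000 → 12800 → 16000 → 20000 → 25600 — 2 stops higher (brighter).
Aperture: f/3.2 → f/3.5 → f/4 → f/4.5 → f/5 → f/5.6 → f/6.3 → f/7.1 → f/8 → f/9 — 3 stops smaller aperture (darker).
Net so far: 2 2/3 stops darker. Shutter speed: 1/5 → 1/4 → 0.3 → 0.4 → 0.5 → 0.6 → 0.8 → 1 → 1.3.

1.3 s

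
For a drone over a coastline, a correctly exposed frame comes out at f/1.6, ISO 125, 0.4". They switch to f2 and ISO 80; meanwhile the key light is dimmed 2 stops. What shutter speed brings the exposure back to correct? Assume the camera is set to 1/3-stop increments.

4 s

Scene light: 2 stops darker.
Aperture: f/1.6 → f/1.8 → f/2 — 2/3 stop stopped down (darker).
ISO: 125 → 100 → 80 — 2/3 stop dropped (darker).
Net so far: 3 1/3 stops darker. Shutter speed: 0.4 → 0.5 → 0.6 → 0.8 → 1 → 1.3 → 1.6 → 2 → 2.5 → 3.2 → 4.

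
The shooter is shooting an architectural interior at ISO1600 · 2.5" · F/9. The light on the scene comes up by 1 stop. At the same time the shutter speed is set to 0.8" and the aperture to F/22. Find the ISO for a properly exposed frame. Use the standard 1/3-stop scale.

Scene light: 1 stop brighter.
Shutter speed: 2.5 → 2 → 1.6 → 1.3 → 1 → 0.8 — 1 2/3 stops faster (darker).
Aperture: f/9 → f/10 → f/11 → f/13 → f/14 → f/16 → f/18 → f/20 → f/22 — 2 2/3 stops stopped down (darker).
Net so far: 3 1/3 stops darker. ISO: 1600 → 2000 → 2500 → 3200 → 4000 → 5000 → 6400 → 8000 → 10000 → 12800 → 16000.

ISO 16000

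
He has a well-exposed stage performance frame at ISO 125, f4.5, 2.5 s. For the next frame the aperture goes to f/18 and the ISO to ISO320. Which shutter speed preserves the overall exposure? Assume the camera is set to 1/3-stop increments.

Aperture: f/4.5 → f/5 → f/5.6 → f/6.3 → f/7.1 → f/8 → f/9 → f/10 → f/11 → f/13 → f/14 → f/16 → f/18 — 4 stops stopped down (darker).
ISO: 125 → 160 → 200 → 250 → 320 — 1 1/3 stops raised (brighter).
Net change so far: 2 2/3 stops darker. Offset with the shutter speed: 2.5 → 3.2 → 4 → 5 → 6 → 8 → 10 → 13 → 15.

15 s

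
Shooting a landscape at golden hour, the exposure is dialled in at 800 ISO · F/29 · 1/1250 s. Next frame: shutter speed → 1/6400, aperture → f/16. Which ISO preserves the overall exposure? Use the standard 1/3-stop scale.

ISO 1250

Shutter speed: 1/1250 → 1/1600 → 1/2000 → 1/2500 → 1/3200 → 1/4000 → 1/5000 → 1/6400 — 2 1/3 stops faster (darker).
Aperture: f/29 → f/25 → f/22 → f/20 → f/18 → f/16 — 1 2/3 stops opened up (brighter).
Net change so far: 2/3 stop darker. Offset with the ISO: 800 → 1000 → 1250.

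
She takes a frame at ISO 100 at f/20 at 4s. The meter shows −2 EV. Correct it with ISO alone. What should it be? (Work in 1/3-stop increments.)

ISO 400

Underexposed by 2 stops → need 2 stops brighter.
ISO: 100 → 125 → 160 → 200 → 250 → 320 → 400.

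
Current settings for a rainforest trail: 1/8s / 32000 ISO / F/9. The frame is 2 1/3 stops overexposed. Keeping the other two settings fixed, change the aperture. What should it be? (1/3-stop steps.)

Overexposed by 2 1/3 stops → need 2 1/3 stops darker.
Aperture: f/9 → f/10 → f/11 → f/13 → f/14 → f/16 → f/18 → f/20.

f/20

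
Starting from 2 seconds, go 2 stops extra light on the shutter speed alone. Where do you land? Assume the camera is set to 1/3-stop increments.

Shutter speed: 2 → 2.5 → 3.2 → 4 → 5 → 6 → 8 — 2 stops slower (brighter).

8 s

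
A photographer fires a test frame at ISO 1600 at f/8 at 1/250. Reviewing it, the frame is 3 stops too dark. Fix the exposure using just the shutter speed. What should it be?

1/30s

Underexposed by 3 stops → need 3 stops brighter.
Shutter speed: 1/250 → 1/125 → 1/60 → 1/30.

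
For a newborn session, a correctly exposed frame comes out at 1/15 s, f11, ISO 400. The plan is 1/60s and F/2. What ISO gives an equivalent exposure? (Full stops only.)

Shutter speed: 1/15 → 1/30 → 1/60 — 2 stops shorter (darker).
Aperture: f/11 → f/8 → f/5.6 → f/4 → f/2.8 → f/2 — 5 stops larger aperture (brighter).
Net change so far: 3 stops brighter. Offset with the ISO: 400 → 200 → 100 → 50.

ISO 50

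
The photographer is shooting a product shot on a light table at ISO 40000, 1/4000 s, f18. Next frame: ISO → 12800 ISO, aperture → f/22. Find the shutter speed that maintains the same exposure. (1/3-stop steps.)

ISO: 40000 → 32000 → 25600 → 20000 → 16000 → 12800 — 1 2/3 stops dropped (darker).
Aperture: f/18 → f/20 → f/22 — 2/3 stop narrower (darker).
Net change so far: 2 1/3 stops darker. Offset with the shutter speed: 1/4000 → 1/3200 → 1/2500 → 1/2000 → 1/1600 → 1/1250 → 1/1000 → 1/800.

1/800s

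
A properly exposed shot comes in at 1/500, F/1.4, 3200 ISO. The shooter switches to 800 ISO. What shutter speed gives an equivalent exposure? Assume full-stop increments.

1/125s

ISO: 3200 → 1600 → 800 — 2 stops dropped (darker).
Need 2 stops brighter from the shutter speed: 1/500 → 1/250 → 1/125.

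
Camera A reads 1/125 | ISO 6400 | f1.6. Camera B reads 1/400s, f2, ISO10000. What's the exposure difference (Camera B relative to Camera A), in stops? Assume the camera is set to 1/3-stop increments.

1 2/3 stops darker

Aperture: f/1.6 → f/1.8 → f/2 — 2/3 stop stopped down (darker).
Shutter speed: 1/125 → 1/160 → 1/200 → 1/250 → 1/320 → 1/400 — 1 2/3 stops shorter (darker).
ISO: 6400 → 8000 → 10000 — 2/3 stop raised (brighter).
Net: −2/3 −1 2/3 +2/3 = −1 2/3 stops.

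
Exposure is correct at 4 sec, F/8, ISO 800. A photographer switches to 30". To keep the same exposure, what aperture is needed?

Shutter speed: 4 → 8 → 15 → 30 — 3 stops slower (brighter).
Need 3 stops darker from the aperture: f/8 → f/11 → f/16 → f/22.

f/22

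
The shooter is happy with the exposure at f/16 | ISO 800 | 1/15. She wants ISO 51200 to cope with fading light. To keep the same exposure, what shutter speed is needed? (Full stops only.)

ISO: 800 → 1600 → 3200 → 6400 → 12800 → 25600 → 51200 — 6 stops raised (brighter).
Need 6 stops darker from the shutter speed: 1/15 → 1/30 → 1/60 → 1/125 → 1/250 → 1/500 → 1/1000.

1/1000s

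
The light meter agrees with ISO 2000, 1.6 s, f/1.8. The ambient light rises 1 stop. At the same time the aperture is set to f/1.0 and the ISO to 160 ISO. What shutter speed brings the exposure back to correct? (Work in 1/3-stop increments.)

Scene light: 1 stop brighter.
Aperture: f/1.8 → f/1.6 → f/1.4 → f/1.2 → f/1.1 → f/1.0 — 1 2/3 stops wider (brighter).
ISO: 2000 → 1600 → 1250 → 1000 → 800 → 640 → 500 → 400 → 320 → 250 → 200 → 160 — 3 2/3 stops dropped (darker).
Net so far: 1 stop darker. Shutter speed: 1.6 → 2 → 2.5 → 3.2.

3.2 s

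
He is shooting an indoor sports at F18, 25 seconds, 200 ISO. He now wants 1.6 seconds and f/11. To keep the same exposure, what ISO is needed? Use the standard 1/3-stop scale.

ISO 1250

Shutter speed: 25 → 20 → 15 → 13 → 10 → 8 → 6 → 5 → 4 → 3.2 → 2.5 → 2 → 1.6 — 4 stops faster (darker).
Aperture: f/18 → f/16 → f/14 → f/13 → f/11 — 1 1/3 stops larger aperture (brighter).
Net change so far: 2 2/3 stops darker. Offset with the ISO: 200 → 250 → 320 → 400 → 500 → 640 → 800 → 1000 → 1250.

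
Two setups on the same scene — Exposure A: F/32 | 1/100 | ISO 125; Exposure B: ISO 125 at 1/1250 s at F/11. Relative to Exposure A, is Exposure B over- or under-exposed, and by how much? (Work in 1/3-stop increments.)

2/3 stop darker

Aperture: f/32 → f/29 → f/25 → f/22 → f/20 → f/18 → f/16 → f/14 → f/13 → f/11 — 3 stops larger aperture (brighter).
Shutter speed: 1/100 → 1/125 → 1/160 → 1/200 → 1/250 → 1/320 → 1/400 → 1/500 → 1/640 → 1/800 → 1/1000 → 1/1250 — 3 2/3 stops shorter (darker).
ISO: unchanged.
Net: +3 −3 2/3 = −2/3 stops.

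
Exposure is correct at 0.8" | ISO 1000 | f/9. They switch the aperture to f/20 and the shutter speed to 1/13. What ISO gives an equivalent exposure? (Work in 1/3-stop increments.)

Aperture: f/9 → f/10 → f/11 → f/13 → f/14 → f/16 → f/18 → f/20 — 2 1/3 stops smaller aperture (darker).
Shutter speed: 0.8 → 0.6 → 0.5 → 0.4 → 0.3 → 1/4 → 1/5 → 1/6 → 1/8 → 1/10 → 1/13 — 3 1/3 stops shorter (darker).
Net change so far: 5 2/3 stops darker. Offset with the ISO: 1000 → 1250 → 1600 → 2000 → 2500 → 3200 → 4000 → 5000 → 6400 → 8000 → 10000 → 12800 → 16000 → 20000 → 25600 → 32000 → 40000 → 51200.

ISO 51200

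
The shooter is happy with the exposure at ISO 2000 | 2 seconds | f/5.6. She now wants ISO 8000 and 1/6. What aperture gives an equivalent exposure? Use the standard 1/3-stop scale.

f/3.2

ISO: 2000 → 2500 → 3200 → 4000 → 5000 → 6400 → 8000 — 2 stops higher (brighter).
Shutter speed: 2 → 1.6 → 1.3 → 1 → 0.8 → 0.6 → 0.5 → 0.4 → 0.3 → 1/4 → 1/5 → 1/6 — 3 2/3 stops faster (darker).
Net change so far: 1 2/3 stops darker. Offset with the aperture: f/5.6 → f/5 → f/4.5 → f/4 → f/3.5 → f/3.2.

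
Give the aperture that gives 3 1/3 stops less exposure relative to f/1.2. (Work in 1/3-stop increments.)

f/4

Aperture: f/1.2 → f/1.4 → f/1.6 → f/1.8 → f/2 → f/2.2 → f/2.5 → f/2.8 → f/3.2 → f/3.5 → f/4 — 3 1/3 stops narrower (darker).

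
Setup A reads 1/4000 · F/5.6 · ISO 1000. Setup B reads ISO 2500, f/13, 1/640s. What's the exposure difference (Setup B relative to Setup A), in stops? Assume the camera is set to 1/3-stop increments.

1 2/3 stops brighter

Aperture: f/5.6 → f/6.3 → f/7.1 → f/8 → f/9 → f/10 → f/11 → f/13 — 2 1/3 stops stopped down (darker).
Shutter speed: 1/4000 → 1/3200 → 1/2500 → 1/2000 → 1/1600 → 1/1250 → 1/1000 → 1/800 → 1/640 — 2 2/3 stops longer (brighter).
ISO: 1000 → 1250 → 1600 → 2000 → 2500 — 1 1/3 stops raised (brighter).
Net: −2 1/3 +2 2/3 +1 1/3 = +1 2/3 stops.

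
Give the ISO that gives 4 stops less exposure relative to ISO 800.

ISO: 800 → 400 → 200 → 100 → 50 — 4 stops lower (darker).

ISO 50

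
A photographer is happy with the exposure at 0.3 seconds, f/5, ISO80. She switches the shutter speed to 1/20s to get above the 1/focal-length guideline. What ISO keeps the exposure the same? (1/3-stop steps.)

ISO 500

Shutter speed: 0.3 → 1/4 → 1/5 → 1/6 → 1/8 → 1/10 → 1/13 → 1/15 → 1/20 — 2 2/3 stops faster (darker).
Need 2 2/3 stops brighter from the ISO: 80 → 100 → 125 → 160 → 200 → 250 → 320 → 400 → 500.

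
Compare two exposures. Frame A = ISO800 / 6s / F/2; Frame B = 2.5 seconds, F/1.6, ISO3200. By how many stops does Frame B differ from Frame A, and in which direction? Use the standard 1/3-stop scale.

1 1/3 stops brighter

Aperture: f/2 → f/1.8 → f/1.6 — 2/3 stop opened up (brighter).
Shutter speed: 6 → 5 → 4 → 3.2 → 2.5 — 1 1/3 stops faster (darker).
ISO: 800 → 1000 → 1250 → 1600 → 2000 → 2500 → 3200 — 2 stops raised (brighter).
Net: +2/3 −1 1/3 +2 = +1 1/3 stops.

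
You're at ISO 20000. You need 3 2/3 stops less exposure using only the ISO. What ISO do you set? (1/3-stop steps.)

ISO: 20000 → 16000 → 12800 → 10000 → 8000 → 6400 → 5000 → 4000 → 3200 → 2500 → 2000 → 1600 — 3 2/3 stops lower (darker).

ISO 1600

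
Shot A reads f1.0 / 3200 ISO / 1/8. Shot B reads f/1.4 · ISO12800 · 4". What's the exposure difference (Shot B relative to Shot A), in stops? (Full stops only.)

6 stops brighter

Aperture: f/1.0 → f/1.4 — 1 stop stopped down (darker).
Shutter speed: 1/8 → 1/4 → 1/2 → 1 → 2 → 4 — 5 stops longer (brighter).
ISO: 3200 → 6400 → 12800 — 2 stops higher (brighter).
Net: −1 +5 +2 = +6 stops.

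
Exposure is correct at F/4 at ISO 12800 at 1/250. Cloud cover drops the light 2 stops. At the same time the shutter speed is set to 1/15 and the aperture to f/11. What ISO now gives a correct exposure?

Scene light: 2 stops darker.
Shutter speed: 1/250 → 1/125 → 1/60 → 1/30 → 1/15 — 4 stops slower (brighter).
Aperture: f/4 → f/5.6 → f/8 → f/11 — 3 stops narrower (darker).
Net so far: 1 stop darker. ISO: 12800 → 25600.

ISO 25600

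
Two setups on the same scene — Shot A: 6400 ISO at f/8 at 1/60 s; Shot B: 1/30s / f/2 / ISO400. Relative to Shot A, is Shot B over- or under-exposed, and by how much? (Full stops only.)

1 stop brighter

Aperture: f/8 → f/5.6 → f/4 → f/2.8 → f/2 — 4 stops larger aperture (brighter).
Shutter speed: 1/60 → 1/30 — 1 stop longer (brighter).
ISO: 6400 → 3200 → 1600 → 800 → 400 — 4 stops lower (darker).
Net: +4 +1 −4 = +1 stop.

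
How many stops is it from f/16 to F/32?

2 stops

f/16 → f/22 → f/32 — count the steps: 2 stops.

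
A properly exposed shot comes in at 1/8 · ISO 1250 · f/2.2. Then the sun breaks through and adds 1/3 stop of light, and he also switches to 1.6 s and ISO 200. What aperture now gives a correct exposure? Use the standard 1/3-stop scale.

f/3.5

Scene light: 1/3 stop brighter.
Shutter speed: 1/8 → 1/6 → 1/5 → 1/4 → 0.3 → 0.4 → 0.5 → 0.6 → 0.8 → 1 → 1.3 → 1.6 — 3 2/3 stops slower (brighter).
ISO: 1250 → 1000 → 800 → 640 → 500 → 400 → 320 → 250 → 200 — 2 2/3 stops lower (darker).
Net so far: 1 1/3 stops brighter. Aperture: f/2.2 → f/2.5 → f/2.8 → f/3.2 → f/3.5.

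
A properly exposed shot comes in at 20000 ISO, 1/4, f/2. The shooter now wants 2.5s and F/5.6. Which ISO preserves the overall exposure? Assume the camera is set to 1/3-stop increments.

ISO 16000

Shutter speed: 1/4 → 0.3 → 0.4 → 0.5 → 0.6 → 0.8 → 1 → 1.3 → 1.6 → 2 → 2.5 — 3 1/3 stops slower (brighter).
Aperture: f/2 → f/2.2 → f/2.5 → f/2.8 → f/3.2 → f/3.5 → f/4 → f/4.5 → f/5 → f/5.6 — 3 stops narrower (darker).
Net change so far: 1/3 stop brighter. Offset with the ISO: 20000 → 16000.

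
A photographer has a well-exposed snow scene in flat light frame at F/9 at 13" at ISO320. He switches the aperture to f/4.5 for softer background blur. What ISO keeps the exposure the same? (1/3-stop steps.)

ISO 80

Aperture: f/9 → f/8 → f/7.1 → f/6.3 → f/5.6 → f/5 → f/4.5 — 2 stops opened up (brighter).
Need 2 stops darker from the ISO: 320 → 250 → 200 → 160 → 125 → 100 → 80.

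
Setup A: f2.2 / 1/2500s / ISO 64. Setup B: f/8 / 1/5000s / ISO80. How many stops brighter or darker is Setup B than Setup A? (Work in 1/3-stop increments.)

4 1/3 stops darker

Aperture: f/2.2 → f/2.5 → f/2.8 → f/3.2 → f/3.5 → f/4 → f/4.5 → f/5 → f/5.6 → f/6.3 → f/7.1 → f/8 — 3 2/3 stops smaller aperture (darker).
Shutter speed: 1/2500 → 1/3200 → 1/4000 → 1/5000 — 1 stop faster (darker).
ISO: 64 → 80 — 1/3 stop raised (brighter).
Net: −3 2/3 −1 +1/3 = −4 1/3 stops.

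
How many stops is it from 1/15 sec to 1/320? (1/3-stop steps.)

1/15 → 1/20 → 1/25 → 1/30 → 1/40 → 1/50 → 1/60 → 1/80 → 1/100 → 1/125 → 1/160 → 1/200 → 1/250 → 1/320 — count the steps: 13 third-stops = 4 1/3 stops.

4 1/3 stops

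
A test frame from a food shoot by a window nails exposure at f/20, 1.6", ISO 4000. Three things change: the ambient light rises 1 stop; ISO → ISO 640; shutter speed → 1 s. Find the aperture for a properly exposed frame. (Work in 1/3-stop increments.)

f/9

Scene light: 1 stop brighter.
ISO: 4000 → 3200 → 2500 → 2000 → 1600 → 1250 → 1000 → 800 → 640 — 2 2/3 stops lower (darker).
Shutter speed: 1.6 → 1.3 → 1 — 2/3 stop shorter (darker).
Net so far: 2 1/3 stops darker. Aperture: f/20 → f/18 → f/16 → f/14 → f/13 → f/11 → f/10 → f/9.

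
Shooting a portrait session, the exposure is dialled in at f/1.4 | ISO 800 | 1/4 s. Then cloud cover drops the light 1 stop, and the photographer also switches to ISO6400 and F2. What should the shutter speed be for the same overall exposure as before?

1/8s

Scene light: 1 stop darker.
ISO: 800 → 1600 → 3200 → 6400 — 3 stops higher (brighter).
Aperture: f/1.4 → f/2 — 1 stop smaller aperture (darker).
Net so far: 1 stop brighter. Shutter speed: 1/4 → 1/8.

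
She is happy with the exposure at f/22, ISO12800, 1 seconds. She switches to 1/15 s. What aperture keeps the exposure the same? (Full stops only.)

Shutter speed: 1 → 1/2 → 1/4 → 1/8 → 1/15 — 4 stops faster (darker).
Need 4 stops brighter from the aperture: f/22 → f/16 → f/11 → f/8 → f/5.6.

f/5.6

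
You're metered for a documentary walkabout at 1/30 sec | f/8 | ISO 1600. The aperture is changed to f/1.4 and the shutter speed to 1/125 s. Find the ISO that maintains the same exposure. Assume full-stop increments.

Aperture: f/8 → f/5.6 → f/4 → f/2.8 → f/2 → f/1.4 — 5 stops opened up (brighter).
Shutter speed: 1/30 → 1/60 → 1/125 — 2 stops shorter (darker).
Net change so far: 3 stops brighter. Offset with the ISO: 1600 → 800 → 400 → 200.

ISO 200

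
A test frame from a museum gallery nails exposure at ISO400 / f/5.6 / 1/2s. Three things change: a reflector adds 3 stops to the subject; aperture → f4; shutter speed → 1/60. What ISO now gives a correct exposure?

Scene light: 3 stops brighter.
Aperture: f/5.6 → f/4 — 1 stop larger aperture (brighter).
Shutter speed: 1/2 → 1/4 → 1/8 → 1/15 → 1/30 → 1/60 — 5 stops faster (darker).
Net so far: 1 stop darker. ISO: 400 → 800.

ISO 800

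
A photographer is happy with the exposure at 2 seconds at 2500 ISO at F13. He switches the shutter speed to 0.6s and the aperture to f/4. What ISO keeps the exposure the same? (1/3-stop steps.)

Shutter speed: 2 → 1.6 → 1.3 → 1 → 0.8 → 0.6 — 1 2/3 stops faster (darker).
Aperture: f/13 → f/11 → f/10 → f/9 → f/8 → f/7.1 → f/6.3 → f/5.6 → f/5 → f/4.5 → f/4 — 3 1/3 stops larger aperture (brighter).
Net change so far: 1 2/3 stops brighter. Offset with the ISO: 2500 → 2000 → 1600 → 1250 → 1000 → 800.

ISO 800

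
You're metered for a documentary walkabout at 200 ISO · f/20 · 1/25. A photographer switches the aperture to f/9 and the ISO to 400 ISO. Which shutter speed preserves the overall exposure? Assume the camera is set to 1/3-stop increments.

Aperture: f/20 → f/18 → f/16 → f/14 → f/13 → f/11 → f/10 → f/9 — 2 1/3 stops opened up (brighter).
ISO: 200 → 250 → 320 → 400 — 1 stop raised (brighter).
Net change so far: 3 1/3 stops brighter. Offset with the shutter speed: 1/25 → 1/30 → 1/40 → 1/50 → 1/60 → 1/80 → 1/100 → 1/125 → 1/160 → 1/200 → 1/250.

1/250s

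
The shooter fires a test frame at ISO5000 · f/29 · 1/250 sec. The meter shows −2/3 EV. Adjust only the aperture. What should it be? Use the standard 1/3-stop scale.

f/22

Underexposed by 2/3 stop → need 2/3 stop brighter.
Aperture: f/29 → f/25 → f/22.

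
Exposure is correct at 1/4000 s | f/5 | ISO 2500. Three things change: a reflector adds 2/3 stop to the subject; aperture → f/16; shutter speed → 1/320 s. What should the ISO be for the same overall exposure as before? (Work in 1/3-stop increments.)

Scene light: 2/3 stop brighter.
Aperture: f/5 → f/5.6 → f/6.3 → f/7.1 → f/8 → f/9 → f/10 → f/11 → f/13 → f/14 → f/16 — 3 1/3 stops smaller aperture (darker).
Shutter speed: 1/4000 → 1/3200 → 1/2500 → 1/2000 → 1/1600 → 1/1250 → 1/1000 → 1/800 → 1/640 → 1/500 → 1/400 → 1/320 — 3 2/3 stops slower (brighter).
Net so far: 1 stop brighter. ISO: 2500 → 2000 → 1600 → 1250.

ISO 1250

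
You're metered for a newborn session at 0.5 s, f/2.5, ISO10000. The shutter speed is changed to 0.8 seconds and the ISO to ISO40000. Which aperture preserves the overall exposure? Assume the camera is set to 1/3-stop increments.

f/6.3

Shutter speed: 0.5 → 0.6 → 0.8 — 2/3 stop slower (brighter).
ISO: 10000 → 12800 → 16000 → 20000 → 25600 → 32000 → 40000 — 2 stops raised (brighter).
Net change so far: 2 2/3 stops brighter. Offset with the aperture: f/2.5 → f/2.8 → f/3.2 → f/3.5 → f/4 → f/4.5 → f/5 → f/5.6 → f/6.3.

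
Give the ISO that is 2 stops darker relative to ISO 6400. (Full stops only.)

ISO 1600

ISO: 6400 → 3200 → 1600 — 2 stops dropped (darker).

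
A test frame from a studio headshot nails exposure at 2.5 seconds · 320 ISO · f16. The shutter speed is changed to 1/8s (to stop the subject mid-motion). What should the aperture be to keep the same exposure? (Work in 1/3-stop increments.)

f/3.5

Shutter speed: 2.5 → 2 → 1.6 → 1.3 → 1 → 0.8 → 0.6 → 0.5 → 0.4 → 0.3 → 1/4 → 1/5 → 1/6 → 1/8 — 4 1/3 stops shorter (darker).
Need 4 1/3 stops brighter from the aperture: f/16 → f/14 → f/13 → f/11 → f/10 → f/9 → f/8 → f/7.1 → f/6.3 → f/5.6 → f/5 → f/4.5 → f/4 → f/3.5.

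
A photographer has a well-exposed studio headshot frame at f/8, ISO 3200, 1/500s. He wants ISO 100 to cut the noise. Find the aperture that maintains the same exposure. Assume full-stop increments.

f/1.4

ISO: 3200 → 1600 → 800 → 400 → 200 → 100 — 5 stops dropped (darker).
Need 5 stops brighter from the aperture: f/8 → f/5.6 → f/4 → f/2.8 → f/2 → f/1.4.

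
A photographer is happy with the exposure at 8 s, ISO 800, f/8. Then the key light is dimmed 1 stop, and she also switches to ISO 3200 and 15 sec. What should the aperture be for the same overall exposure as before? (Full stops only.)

Scene light: 1 stop darker.
ISO: 800 → 1600 → 3200 — 2 stops raised (brighter).
Shutter speed: 8 → 15 — 1 stop slower (brighter).
Net so far: 2 stops brighter. Aperture: f/8 → f/11 → f/16.

f/16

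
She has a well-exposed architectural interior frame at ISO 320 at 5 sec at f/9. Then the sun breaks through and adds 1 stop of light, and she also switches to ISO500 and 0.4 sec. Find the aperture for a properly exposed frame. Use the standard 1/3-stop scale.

Scene light: 1 stop brighter.
ISO: 320 → 400 → 500 — 2/3 stop raised (brighter).
Shutter speed: 5 → 4 → 3.2 → 2.5 → 2 → 1.6 → 1.3 → 1 → 0.8 → 0.6 → 0.5 → 0.4 — 3 2/3 stops faster (darker).
Net so far: 2 stops darker. Aperture: f/9 → f/8 → f/7.1 → f/6.3 → f/5.6 → f/5 → f/4.5.

f/4.5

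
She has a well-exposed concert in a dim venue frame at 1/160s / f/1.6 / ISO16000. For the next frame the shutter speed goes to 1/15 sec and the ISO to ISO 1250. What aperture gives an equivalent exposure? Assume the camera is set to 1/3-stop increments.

f/1.4

Shutter speed: 1/160 → 1/125 → 1/100 → 1/80 → 1/60 → 1/50 → 1/40 → 1/30 → 1/25 → 1/20 → 1/15 — 3 1/3 stops longer (brighter).
ISO: 16000 → 12800 → 10000 → 8000 → 6400 → 5000 → 4000 → 3200 → 2500 → 2000 → 1600 → 1250 — 3 2/3 stops lower (darker).
Net change so far: 1/3 stop darker. Offset with the aperture: f/1.6 → f/1.4.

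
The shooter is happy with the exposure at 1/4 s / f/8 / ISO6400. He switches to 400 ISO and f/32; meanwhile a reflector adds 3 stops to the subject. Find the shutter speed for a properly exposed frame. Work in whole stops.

8 s

Scene light: 3 stops brighter.
ISO: 6400 → 3200 → 1600 → 800 → 400 — 4 stops lower (darker).
Aperture: f/8 → f/11 → f/16 → f/22 → f/32 — 4 stops smaller aperture (darker).
Net so far: 5 stops darker. Shutter speed: 1/4 → 1/2 → 1 → 2 → 4 → 8.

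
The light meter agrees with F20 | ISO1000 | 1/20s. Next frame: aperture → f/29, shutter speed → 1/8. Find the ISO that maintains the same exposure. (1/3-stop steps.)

Aperture: f/20 → f/22 → f/25 → f/29 — 1 stop stopped down (darker).
Shutter speed: 1/20 → 1/15 → 1/13 → 1/10 → 1/8 — 1 1/3 stops longer (brighter).
Net change so far: 1/3 stop brighter. Offset with the ISO: 1000 → 800.

ISO 800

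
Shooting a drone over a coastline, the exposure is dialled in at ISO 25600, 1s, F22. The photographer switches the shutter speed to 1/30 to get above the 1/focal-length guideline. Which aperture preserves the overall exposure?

Shutter speed: 1 → 1/2 → 1/4 → 1/8 → 1/15 → 1/30 — 5 stops faster (darker).
Need 5 stops brighter from the aperture: f/22 → f/16 → f/11 → f/8 → f/5.6 → f/4.

f/4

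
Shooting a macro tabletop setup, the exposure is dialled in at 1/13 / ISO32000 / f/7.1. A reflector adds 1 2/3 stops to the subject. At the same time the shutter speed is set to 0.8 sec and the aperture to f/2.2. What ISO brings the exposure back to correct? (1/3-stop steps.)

ISO 100

Scene light: 1 2/3 stops brighter.
Shutter speed: 1/13 → 1/10 → 1/8 → 1/6 → 1/5 → 1/4 → 0.3 → 0.4 → 0.5 → 0.6 → 0.8 — 3 1/3 stops slower (brighter).
Aperture: f/7.1 → f/6.3 → f/5.6 → f/5 → f/4.5 → f/4 → f/3.5 → f/3.2 → f/2.8 → f/2.5 → f/2.2 — 3 1/3 stops larger aperture (brighter).
Net so far: 8 1/3 stops brighter. ISO: 32000 → 25600 → 20000 → 16000 → 12800 → 10000 → 8000 → 6400 → 5000 → 4000 → 3200 → 2500 → 2000 → 1600 → 1250 → 1000 → 800 → 640 → 500 → 400 → 320 → 250 → 200 → 160 → 125 → 100.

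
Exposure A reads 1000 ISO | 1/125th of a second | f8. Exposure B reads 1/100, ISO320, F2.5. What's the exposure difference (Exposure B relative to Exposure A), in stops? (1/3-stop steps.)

2 stops brighter

Aperture: f/8 → f/7.1 → f/6.3 → f/5.6 → f/5 → f/4.5 → f/4 → f/3.5 → f/3.2 → f/2.8 → f/2.5 — 3 1/3 stops larger aperture (brighter).
Shutter speed: 1/125 → 1/100 — 1/3 stop slower (brighter).
ISO: 1000 → 800 → 640 → 500 → 400 → 320 — 1 2/3 stops dropped (darker).
Net: +3 1/3 +1/3 −1 2/3 = +2 stops.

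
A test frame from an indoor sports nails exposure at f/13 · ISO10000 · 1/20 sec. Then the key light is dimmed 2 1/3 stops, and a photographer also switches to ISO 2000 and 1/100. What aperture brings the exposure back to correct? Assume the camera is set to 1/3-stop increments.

Scene light: 2 1/3 stops darker.
ISO: 10000 → 8000 → 6400 → 5000 → 4000 → 3200 → 2500 → 2000 — 2 1/3 stops lower (darker).
Shutter speed: 1/20 → 1/25 → 1/30 → 1/40 → 1/50 → 1/60 → 1/80 → 1/100 — 2 1/3 stops faster (darker).
Net so far: 7 stops darker. Aperture: f/13 → f/11 → f/10 → f/9 → f/8 → f/7.1 → f/6.3 → f/5.6 → f/5 → f/4.5 → f/4 → f/3.5 → f/3.2 → f/2.8 → f/2.5 → f/2.2 → f/2 → f/1.8 → f/1.6 → f/1.4 → f/1.2 → f/1.1.

f/1.1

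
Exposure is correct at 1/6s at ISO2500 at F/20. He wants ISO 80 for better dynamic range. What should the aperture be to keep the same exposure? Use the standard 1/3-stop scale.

f/3.5

ISO: 2500 → 2000 → 1600 → 1250 → 1000 → 800 → 640 → 500 → 400 → 320 → 250 → 200 → 160 → 125 → 100 → 80 — 5 stops lower (darker).
Need 5 stops brighter from the aperture: f/20 → f/18 → f/16 → f/14 → f/13 → f/11 → f/10 → f/9 → f/8 → f/7.1 → f/6.3 → f/5.6 → f/5 → f/4.5 → f/4 → f/3.5.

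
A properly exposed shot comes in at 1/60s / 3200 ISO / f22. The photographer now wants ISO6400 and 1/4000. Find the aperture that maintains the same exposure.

ISO: 3200 → 6400 — 1 stop raised (brighter).
Shutter speed: 1/60 → 1/125 → 1/250 → 1/500 → 1/1000 → 1/2000 → 1/4000 — 6 stops faster (darker).
Net change so far: 5 stops darker. Offset with the aperture: f/22 → f/16 → f/11 → f/8 → f/5.6 → f/4.

f/4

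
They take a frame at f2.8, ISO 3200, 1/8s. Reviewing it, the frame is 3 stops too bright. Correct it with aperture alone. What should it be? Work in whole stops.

f/8

Overexposed by 3 stops → need 3 stops darker.
Aperture: f/2.8 → f/4 → f/5.6 → f/8.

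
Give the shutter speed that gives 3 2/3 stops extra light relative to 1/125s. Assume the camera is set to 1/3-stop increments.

1/10s

Shutter speed: 1/125 → 1/100 → 1/80 → 1/60 → 1/50 → 1/40 → 1/30 → 1/25 → 1/20 → 1/15 → 1/13 → 1/10 — 3 2/3 stops slower (brighter).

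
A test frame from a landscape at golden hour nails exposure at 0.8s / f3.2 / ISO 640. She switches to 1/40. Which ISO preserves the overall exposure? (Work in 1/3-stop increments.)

ISO 20000

Shutter speed: 0.8 → 0.6 → 0.5 → 0.4 → 0.3 → 1/4 → 1/5 → 1/6 → 1/8 → 1/10 → 1/13 → 1/15 → 1/20 → 1/25 → 1/30 → 1/40 — 5 stops shorter (darker).
Need 5 stops brighter from the ISO: 640 → 800 → 1000 → 1250 → 1600 → 2000 → 2500 → 3200 → 4000 → 5000 → 6400 → 8000 → 10000 → 12800 → 16000 → 20000.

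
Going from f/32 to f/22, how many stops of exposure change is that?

1 stop

f/32 → f/22 — count the steps: 1 stop.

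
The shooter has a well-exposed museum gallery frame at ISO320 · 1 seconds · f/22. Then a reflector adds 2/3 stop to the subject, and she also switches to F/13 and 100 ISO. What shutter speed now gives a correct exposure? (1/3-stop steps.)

0.6 s

Scene light: 2/3 stop brighter.
Aperture: f/22 → f/20 → f/18 → f/16 → f/14 → f/13 — 1 2/3 stops opened up (brighter).
ISO: 320 → 250 → 200 → 160 → 125 → 100 — 1 2/3 stops dropped (darker).
Net so far: 2/3 stop brighter. Shutter speed: 1 → 0.8 → 0.6.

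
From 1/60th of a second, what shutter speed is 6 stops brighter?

1 s

Shutter speed: 1/60 → 1/30 → 1/15 → 1/8 → 1/4 → 1/2 → 1 — 6 stops longer (brighter).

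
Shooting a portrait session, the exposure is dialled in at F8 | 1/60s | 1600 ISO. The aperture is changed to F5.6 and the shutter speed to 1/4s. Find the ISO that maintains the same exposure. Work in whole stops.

Aperture: f/8 → f/5.6 — 1 stop wider (brighter).
Shutter speed: 1/60 → 1/30 → 1/15 → 1/8 → 1/4 — 4 stops longer (brighter).
Net change so far: 5 stops brighter. Offset with the ISO: 1600 → 800 → 400 → 200 → 100 → 50.

ISO 50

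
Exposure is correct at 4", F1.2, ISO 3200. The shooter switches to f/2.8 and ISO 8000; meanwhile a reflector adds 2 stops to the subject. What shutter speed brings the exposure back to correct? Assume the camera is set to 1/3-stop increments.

2 s

Scene light: 2 stops brighter.
Aperture: f/1.2 → f/1.4 → f/1.6 → f/1.8 → f/2 → f/2.2 → f/2.5 → f/2.8 — 2 1/3 stops stopped down (darker).
ISO: 3200 → 4000 → 5000 → 6400 → 8000 — 1 1/3 stops higher (brighter).
Net so far: 1 stop brighter. Shutter speed: 4 → 3.2 → 2.5 → 2.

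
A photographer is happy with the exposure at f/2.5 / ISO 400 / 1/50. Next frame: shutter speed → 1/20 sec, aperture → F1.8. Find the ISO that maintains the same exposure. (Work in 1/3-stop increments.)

ISO 80

Shutter speed: 1/50 → 1/40 → 1/30 → 1/25 → 1/20 — 1 1/3 stops slower (brighter).
Aperture: f/2.5 → f/2.2 → f/2 → f/1.8 — 1 stop opened up (brighter).
Net change so far: 2 1/3 stops brighter. Offset with the ISO: 400 → 320 → 250 → 200 → 160 → 125 → 100 → 80.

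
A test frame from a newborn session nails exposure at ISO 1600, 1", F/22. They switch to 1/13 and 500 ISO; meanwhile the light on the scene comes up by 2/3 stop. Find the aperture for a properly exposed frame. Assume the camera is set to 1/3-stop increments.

Scene light: 2/3 stop brighter.
Shutter speed: 1 → 0.8 → 0.6 → 0.5 → 0.4 → 0.3 → 1/4 → 1/5 → 1/6 → 1/8 → 1/10 → 1/13 — 3 2/3 stops faster (darker).
ISO: 1600 → 1250 → 1000 → 800 → 640 → 500 — 1 2/3 stops dropped (darker).
Net so far: 4 2/3 stops darker. Aperture: f/22 → f/20 → f/18 → f/16 → f/14 → f/13 → f/11 → f/10 → f/9 → f/8 → f/7.1 → f/6.3 → f/5.6 → f/5 → f/4.5.

f/4.5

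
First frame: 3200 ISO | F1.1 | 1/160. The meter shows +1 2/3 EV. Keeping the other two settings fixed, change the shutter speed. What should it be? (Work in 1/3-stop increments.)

Overexposed by 1 2/3 stops → need 1 2/3 stops darker.
Shutter speed: 1/160 → 1/200 → 1/250 → 1/320 → 1/400 → 1/500.

1/500s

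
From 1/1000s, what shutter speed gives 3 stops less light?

1/8000s

Shutter speed: 1/1000 → 1/2000 → 1/4000 → 1/8000 — 3 stops faster (darker).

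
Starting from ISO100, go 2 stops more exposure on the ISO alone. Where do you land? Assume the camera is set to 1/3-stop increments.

ISO 400

ISO: 100 → 125 → 160 → 200 → 250 → 320 → 400 — 2 stops higher (brighter).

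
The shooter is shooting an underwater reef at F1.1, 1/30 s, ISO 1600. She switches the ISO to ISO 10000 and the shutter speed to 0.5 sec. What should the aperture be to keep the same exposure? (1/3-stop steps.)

f/11

ISO: 1600 → 2000 → 2500 → 3200 → 4000 → 5000 → 6400 → 8000 → 10000 — 2 2/3 stops raised (brighter).
Shutter speed: 1/30 → 1/25 → 1/20 → 1/15 → 1/13 → 1/10 → 1/8 → 1/6 → 1/5 → 1/4 → 0.3 → 0.4 → 0.5 — 4 stops slower (brighter).
Net change so far: 6 2/3 stops brighter. Offset with the aperture: f/1.1 → f/1.2 → f/1.4 → f/1.6 → f/1.8 → f/2 → f/2.2 → f/2.5 → f/2.8 → f/3.2 → f/3.5 → f/4 → f/4.5 → f/5 → f/5.6 → f/6.3 → f/7.1 → f/8 → f/9 → f/10 → f/11.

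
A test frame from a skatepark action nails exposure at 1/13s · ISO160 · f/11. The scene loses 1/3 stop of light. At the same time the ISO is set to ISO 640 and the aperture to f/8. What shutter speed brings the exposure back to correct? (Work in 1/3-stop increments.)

1/80s

Scene light: 1/3 stop darker.
ISO: 160 → 200 → 250 → 320 → 400 → 500 → 640 — 2 stops raised (brighter).
Aperture: f/11 → f/10 → f/9 → f/8 — 1 stop larger aperture (brighter).
Net so far: 2 2/3 stops brighter. Shutter speed: 1/13 → 1/15 → 1/20 → 1/25 → 1/30 → 1/40 → 1/50 → 1/60 → 1/80.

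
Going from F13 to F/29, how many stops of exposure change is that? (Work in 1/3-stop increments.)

2 1/3 stops

f/13 → f/14 → f/16 → f/18 → f/20 → f/22 → f/25 → f/29 — count the steps: 7 third-stops = 2 1/3 stops.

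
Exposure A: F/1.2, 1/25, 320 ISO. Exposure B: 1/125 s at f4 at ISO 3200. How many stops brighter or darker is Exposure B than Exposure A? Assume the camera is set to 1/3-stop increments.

2 1/3 stops darker

Aperture: f/1.2 → f/1.4 → f/1.6 → f/1.8 → f/2 → f/2.2 → f/2.5 → f/2.8 → f/3.2 → f/3.5 → f/4 — 3 1/3 stops stopped down (darker).
Shutter speed: 1/25 → 1/30 → 1/40 → 1/50 → 1/60 → 1/80 → 1/100 → 1/125 — 2 1/3 stops shorter (darker).
ISO: 320 → 400 → 500 → 640 → 800 → 1000 → 1250 → 1600 → 2000 → 2500 → 3200 — 3 1/3 stops raised (brighter).
Net: −3 1/3 −2 1/3 +3 1/3 = −2 1/3 stops.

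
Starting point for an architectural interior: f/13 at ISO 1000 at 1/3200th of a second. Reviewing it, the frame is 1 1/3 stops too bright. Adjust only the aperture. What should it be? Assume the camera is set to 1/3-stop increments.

f/20

Overexposed by 1 1/3 stops → need 1 1/3 stops darker.
Aperture: f/13 → f/14 → f/16 → f/18 → f/20.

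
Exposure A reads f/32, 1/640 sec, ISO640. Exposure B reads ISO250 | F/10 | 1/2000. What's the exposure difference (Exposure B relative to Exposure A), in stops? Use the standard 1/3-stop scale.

Aperture: f/32 → f/29 → f/25 → f/22 → f/20 → f/18 → f/16 → f/14 → f/13 → f/11 → f/10 — 3 1/3 stops opened up (brighter).
Shutter speed: 1/640 → 1/800 → 1/1000 → 1/1250 → 1/1600 → 1/2000 — 1 2/3 stops faster (darker).
ISO: 640 → 500 → 400 → 320 → 250 — 1 1/3 stops dropped (darker).
Net: +3 1/3 −1 2/3 −1 1/3 = +1/3 stops.

1/3 stop brighter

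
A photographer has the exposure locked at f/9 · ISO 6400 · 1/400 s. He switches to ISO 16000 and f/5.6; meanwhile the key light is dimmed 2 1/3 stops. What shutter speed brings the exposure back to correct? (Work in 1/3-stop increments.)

1/500s

Scene light: 2 1/3 stops darker.
ISO: 6400 → 8000 → 10000 → 12800 → 16000 — 1 1/3 stops raised (brighter).
Aperture: f/9 → f/8 → f/7.1 → f/6.3 → f/5.6 — 1 1/3 stops wider (brighter).
Net so far: 1/3 stop brighter. Shutter speed: 1/400 → 1/500.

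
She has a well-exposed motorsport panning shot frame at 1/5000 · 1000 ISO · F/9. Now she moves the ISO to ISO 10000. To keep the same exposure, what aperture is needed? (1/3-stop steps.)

f/29

ISO: 1000 → 1250 → 1600 → 2000 → 2500 → 3200 → 4000 → 5000 → 6400 → 8000 → 10000 — 3 1/3 stops higher (brighter).
Need 3 1/3 stops darker from the aperture: f/9 → f/10 → f/11 → f/13 → f/14 → f/16 → f/18 → f/20 → f/22 → f/25 → f/29.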